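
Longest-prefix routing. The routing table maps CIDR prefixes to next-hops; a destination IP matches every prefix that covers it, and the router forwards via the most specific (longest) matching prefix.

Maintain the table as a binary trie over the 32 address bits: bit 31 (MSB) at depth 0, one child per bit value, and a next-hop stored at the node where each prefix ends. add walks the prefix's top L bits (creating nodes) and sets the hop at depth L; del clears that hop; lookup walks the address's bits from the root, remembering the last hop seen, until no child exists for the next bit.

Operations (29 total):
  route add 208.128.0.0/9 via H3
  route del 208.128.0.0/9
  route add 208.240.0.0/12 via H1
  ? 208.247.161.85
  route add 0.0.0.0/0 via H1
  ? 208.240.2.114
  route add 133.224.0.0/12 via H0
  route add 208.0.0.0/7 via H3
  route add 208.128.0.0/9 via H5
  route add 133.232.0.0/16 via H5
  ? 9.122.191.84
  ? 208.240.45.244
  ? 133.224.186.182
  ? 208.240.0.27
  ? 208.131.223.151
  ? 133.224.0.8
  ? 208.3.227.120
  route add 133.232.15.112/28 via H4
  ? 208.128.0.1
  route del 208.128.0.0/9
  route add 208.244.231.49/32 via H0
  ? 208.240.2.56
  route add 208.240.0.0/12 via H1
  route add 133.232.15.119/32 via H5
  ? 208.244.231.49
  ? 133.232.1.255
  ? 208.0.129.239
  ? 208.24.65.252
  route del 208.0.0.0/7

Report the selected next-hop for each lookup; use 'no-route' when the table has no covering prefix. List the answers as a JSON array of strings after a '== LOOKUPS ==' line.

Apply in order:
  add 208.128.0.0/9 -> H3 at depth 9
  del 208.128.0.0/9 (clear depth 9)
  add 208.240.0.0/12 -> H1 at depth 12
  lookup 208.247.161.85: bits 110100001111 walk d0:-→d1:-→d2:-→d3:-→d4:-→d5:-→d6:-→d7:-→d8:-→d9:-→d10:-→d11:-→d12:H1 -> H1
  add 0.0.0.0/0 -> H1 at depth 0
  lookup 208.240.2.114: bits 110100001111 walk d0:H1→d1:-→d2:-→d3:-→d4:-→d5:-→d6:-→d7:-→d8:-→d9:-→d10:-→d11:-→d12:H1 -> H1
  add 133.224.0.0/12 -> H0 at depth 12
  add 208.0.0.0/7 -> H3 at depth 7
  add 208.128.0.0/9 -> H5 at depth 9
  add 133.232.0.0/16 -> H5 at depth 16
  lookup 9.122.191.84: bits ε walk d0:H1 -> H1
  lookup 208.240.45.244: bits 110100001111 walk d0:H1→d1:-→d2:-→d3:-→d4:-→d5:-→d6:-→d7:H3→d8:-→d9:H5→d10:-→d11:-→d12:H1 -> H1
  lookup 133.224.186.182: bits 100001011110 walk d0:H1→d1:-→d2:-→d3:-→d4:-→d5:-→d6:-→d7:-→d8:-→d9:-→d10:-→d11:-→d12:H0 -> H0
  lookup 208.240.0.27: bits 110100001111 walk d0:H1→d1:-→d2:-→d3:-→d4:-→d5:-→d6:-→d7:H3→d8:-→d9:H5→d10:-→d11:-→d12:H1 -> H1
  lookup 208.131.223.151: bits 110100001 walk d0:H1→d1:-→d2:-→d3:-→d4:-→d5:-→d6:-→d7:H3→d8:-→d9:H5 -> H5
  lookup 133.224.0.8: bits 100001011110 walk d0:H1→d1:-→d2:-→d3:-→d4:-→d5:-→d6:-→d7:-→d8:-→d9:-→d10:-→d11:-→d12:H0 -> H0
  lookup 208.3.227.120: bits 11010000 walk d0:H1→d1:-→d2:-→d3:-→d4:-→d5:-→d6:-→d7:H3→d8:- -> H3
  add 133.232.15.112/28 -> H4 at depth 28
  lookup 208.128.0.1: bits 110100001 walk d0:H1→d1:-→d2:-→d3:-→d4:-→d5:-→d6:-→d7:H3→d8:-→d9:H5 -> H5
  del 208.128.0.0/9 (clear depth 9)
  add 208.244.231.49/32 -> H0 at depth 32
  lookup 208.240.2.56: bits 1101000011110 walk d0:H1→d1:-→d2:-→d3:-→d4:-→d5:-→d6:-→d7:H3→d8:-→d9:-→d10:-→d11:-→d12:H1→d13:- -> H1
  add 208.240.0.0/12 -> H1 at depth 12
  add 133.232.15.119/32 -> H5 at depth 32
  lookup 208.244.231.49: bits 11010000111101001110011100110001 walk d0:H1→d1:-→d2:-→d3:-→d4:-→d5:-→d6:-→d7:H3→d8:-→d9:-→d10:-→d11:-→d12:H1→d13:-→d14:-→d15:-→d16:-→d17:-→d18:-→d19:-→d20:-→d21:-→d22:-→d23:-→d24:-→d25:-→d26:-→d27:-→d28:-→d29:-→d30:-→d31:-→d32:H0 -> H0
  lookup 133.232.1.255: bits 10000101111010000000 walk d0:H1→d1:-→d2:-→d3:-→d4:-→d5:-→d6:-→d7:-→d8:-→d9:-→d10:-→d11:-→d12:H0→d13:-→d14:-→d15:-→d16:H5→d17:-→d18:-→d19:-→d20:- -> H5
  lookup 208.0.129.239: bits 11010000 walk d0:H1→d1:-→d2:-→d3:-→d4:-→d5:-→d6:-→d7:H3→d8:- -> H3
  lookup 208.24.65.252: bits 11010000 walk d0:H1→d1:-→d2:-→d3:-→d4:-→d5:-→d6:-→d7:H3→d8:- -> H3
  del 208.0.0.0/7 (clear depth 7)

== LOOKUPS ==
["H1","H1","H1","H1","H0","H1","H5","H0","H3","H5","H1","H0","H5","H3","H3"]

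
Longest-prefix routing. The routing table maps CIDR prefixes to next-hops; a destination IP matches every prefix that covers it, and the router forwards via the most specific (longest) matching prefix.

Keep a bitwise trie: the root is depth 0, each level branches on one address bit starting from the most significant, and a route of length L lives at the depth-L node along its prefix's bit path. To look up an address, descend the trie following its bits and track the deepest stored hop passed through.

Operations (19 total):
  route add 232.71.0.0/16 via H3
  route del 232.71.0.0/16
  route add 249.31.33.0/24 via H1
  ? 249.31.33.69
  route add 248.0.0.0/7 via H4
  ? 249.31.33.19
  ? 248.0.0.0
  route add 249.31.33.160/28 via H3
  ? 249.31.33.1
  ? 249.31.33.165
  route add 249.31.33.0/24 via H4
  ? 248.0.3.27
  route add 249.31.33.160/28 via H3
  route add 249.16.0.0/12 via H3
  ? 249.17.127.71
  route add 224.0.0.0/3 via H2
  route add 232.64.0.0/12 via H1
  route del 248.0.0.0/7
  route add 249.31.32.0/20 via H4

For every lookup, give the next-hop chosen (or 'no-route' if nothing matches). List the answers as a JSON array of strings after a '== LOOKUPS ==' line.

Trace:
  + 232.71.0.0/16 (H3) depth=16
  - 232.71.0.0/16 clear@16
  + 249.31.33.0/24 (H1) depth=24
  ? 249.31.33.69  path d0:-→d1:-→d2:-→d3:-→d4:-→d5:-→d6:-→d7:-→d8:-→d9:-→d10:-→d11:-→d12:-→d13:-→d14:-→d15:-→d16:-→d17:-→d18:-→d19:-→d20:-→d21:-→d22:-→d23:-→d24:H1  best=H1
  + 248.0.0.0/7 (H4) depth=7
  ? 249.31.33.19  path d0:-→d1:-→d2:-→d3:-→d4:-→d5:-→d6:-→d7:H4→d8:-→d9:-→d10:-→d11:-→d12:-→d13:-→d14:-→d15:-→d16:-→d17:-→d18:-→d19:-→d20:-→d21:-→d22:-→d23:-→d24:H1  best=H1
  ? 248.0.0.0  path d0:-→d1:-→d2:-→d3:-→d4:-→d5:-→d6:-→d7:H4  best=H4
  + 249.31.33.160/28 (H3) depth=28
  ? 249.31.33.1  path d0:-→d1:-→d2:-→d3:-→d4:-→d5:-→d6:-→d7:H4→d8:-→d9:-→d10:-→d11:-→d12:-→d13:-→d14:-→d15:-→d16:-→d17:-→d18:-→d19:-→d20:-→d21:-→d22:-→d23:-→d24:H1  best=H1
  ? 249.31.33.165  path d0:-→d1:-→d2:-→d3:-→d4:-→d5:-→d6:-→d7:H4→d8:-→d9:-→d10:-→d11:-→d12:-→d13:-→d14:-→d15:-→d16:-→d17:-→d18:-→d19:-→d20:-→d21:-→d22:-→d23:-→d24:H1→d25:-→d26:-→d27:-→d28:H3  best=H3
  + 249.31.33.0/24 (H4) depth=24
  ? 248.0.3.27  path d0:-→d1:-→d2:-→d3:-→d4:-→d5:-→d6:-→d7:H4  best=H4
  + 249.31.33.160/28 (H3) depth=28
  + 249.16.0.0/12 (H3) depth=12
  ? 249.17.127.71  path d0:-→d1:-→d2:-→d3:-→d4:-→d5:-→d6:-→d7:H4→d8:-→d9:-→d10:-→d11:-→d12:H3  best=H3
  + 224.0.0.0/3 (H2) depth=3
  + 232.64.0.0/12 (H1) depth=12
  - 248.0.0.0/7 clear@7
  + 249.31.32.0/20 (H4) depth=20

== LOOKUPS ==
["H1","H1","H4","H1","H3","H4","H3"]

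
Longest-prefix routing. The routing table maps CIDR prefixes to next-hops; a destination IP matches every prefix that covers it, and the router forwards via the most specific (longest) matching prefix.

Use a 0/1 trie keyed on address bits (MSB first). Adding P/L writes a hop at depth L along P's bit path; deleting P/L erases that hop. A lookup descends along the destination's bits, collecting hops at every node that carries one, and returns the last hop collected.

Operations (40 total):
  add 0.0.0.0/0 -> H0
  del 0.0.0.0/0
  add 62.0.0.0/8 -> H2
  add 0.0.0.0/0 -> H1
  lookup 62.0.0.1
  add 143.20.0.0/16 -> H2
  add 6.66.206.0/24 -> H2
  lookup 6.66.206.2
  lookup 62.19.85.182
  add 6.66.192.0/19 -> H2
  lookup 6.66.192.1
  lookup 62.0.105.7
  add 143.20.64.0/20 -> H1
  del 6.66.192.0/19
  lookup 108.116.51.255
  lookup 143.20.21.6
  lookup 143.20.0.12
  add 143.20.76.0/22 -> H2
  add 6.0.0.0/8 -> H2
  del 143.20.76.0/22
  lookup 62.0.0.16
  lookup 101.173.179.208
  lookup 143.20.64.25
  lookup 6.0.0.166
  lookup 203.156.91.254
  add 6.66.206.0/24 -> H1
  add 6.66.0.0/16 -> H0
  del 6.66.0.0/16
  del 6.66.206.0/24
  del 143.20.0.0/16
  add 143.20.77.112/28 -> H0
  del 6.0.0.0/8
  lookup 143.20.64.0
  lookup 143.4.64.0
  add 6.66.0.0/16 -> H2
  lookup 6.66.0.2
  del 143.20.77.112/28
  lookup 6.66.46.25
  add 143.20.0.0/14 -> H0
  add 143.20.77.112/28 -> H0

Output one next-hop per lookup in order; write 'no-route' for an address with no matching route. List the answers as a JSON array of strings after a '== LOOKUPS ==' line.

Process each operation:
  add 0.0.0.0/0 -> H0 at depth 0
  del 0.0.0.0/0 (clear depth 0)
  add 62.0.0.0/8 -> H2 at depth 8
  add 0.0.0.0/0 -> H1 at depth 0
  ? 62.0.0.1  path d0:H1→d1:-→d2:-→d3:-→d4:-→d5:-→d6:-→d7:-→d8:H2  best=H2
  add 143.20.0.0/16 -> H2 at depth 16
  add 6.66.206.0/24 -> H2 at depth 24
  ? 6.66.206.2  path d0:H1→d1:-→d2:-→d3:-→d4:-→d5:-→d6:-→d7:-→d8:-→d9:-→d10:-→d11:-→d12:-→d13:-→d14:-→d15:-→d16:-→d17:-→d18:-→d19:-→d20:-→d21:-→d22:-→d23:-→d24:H2  best=H2
  ? 62.19.85.182  path d0:H1→d1:-→d2:-→d3:-→d4:-→d5:-→d6:-→d7:-→d8:H2  best=H2
  add 6.66.192.0/19 -> H2 at depth 19
  ? 6.66.192.1  path d0:H1→d1:-→d2:-→d3:-→d4:-→d5:-→d6:-→d7:-→d8:-→d9:-→d10:-→d11:-→d12:-→d13:-→d14:-→d15:-→d16:-→d17:-→d18:-→d19:H2→d20:-  best=H2
  ? 62.0.105.7  path d0:H1→d1:-→d2:-→d3:-→d4:-→d5:-→d6:-→d7:-→d8:H2  best=H2
  add 143.20.64.0/20 -> H1 at depth 20
  del 6.66.192.0/19 (clear depth 19)
  ? 108.116.51.255  path d0:H1→d1:-  best=H1
  ? 143.20.21.6  path d0:H1→d1:-→d2:-→d3:-→d4:-→d5:-→d6:-→d7:-→d8:-→d9:-→d10:-→d11:-→d12:-→d13:-→d14:-→d15:-→d16:H2→d17:-  best=H2
  ? 143.20.0.12  path d0:H1→d1:-→d2:-→d3:-→d4:-→d5:-→d6:-→d7:-→d8:-→d9:-→d10:-→d11:-→d12:-→d13:-→d14:-→d15:-→d16:H2→d17:-  best=H2
  add 143.20.76.0/22 -> H2 at depth 22
  add 6.0.0.0/8 -> H2 at depth 8
  del 143.20.76.0/22 (clear depth 22)
  ? 62.0.0.16  path d0:H1→d1:-→d2:-→d3:-→d4:-→d5:-→d6:-→d7:-→d8:H2  best=H2
  ? 101.173.179.208  path d0:H1→d1:-  best=H1
  ? 143.20.64.25  path d0:H1→d1:-→d2:-→d3:-→d4:-→d5:-→d6:-→d7:-→d8:-→d9:-→d10:-→d11:-→d12:-→d13:-→d14:-→d15:-→d16:H2→d17:-→d18:-→d19:-→d20:H1  best=H1
  ? 6.0.0.166  path d0:H1→d1:-→d2:-→d3:-→d4:-→d5:-→d6:-→d7:-→d8:H2→d9:-  best=H2
  ? 203.156.91.254  path d0:H1→d1:-  best=H1
  add 6.66.206.0/24 -> H1 at depth 24
  add 6.66.0.0/16 -> H0 at depth 16
  del 6.66.0.0/16 (clear depth 16)
  del 6.66.206.0/24 (clear depth 24)
  del 143.20.0.0/16 (clear depth 16)
  add 143.20.77.112/28 -> H0 at depth 28
  del 6.0.0.0/8 (clear depth 8)
  ? 143.20.64.0  path d0:H1→d1:-→d2:-→d3:-→d4:-→d5:-→d6:-→d7:-→d8:-→d9:-→d10:-→d11:-→d12:-→d13:-→d14:-→d15:-→d16:-→d17:-→d18:-→d19:-→d20:H1  best=H1
  ? 143.4.64.0  path d0:H1→d1:-→d2:-→d3:-→d4:-→d5:-→d6:-→d7:-→d8:-→d9:-→d10:-→d11:-  best=H1
  add 6.66.0.0/16 -> H2 at depth 16
  ? 6.66.0.2  path d0:H1→d1:-→d2:-→d3:-→d4:-→d5:-→d6:-→d7:-→d8:-→d9:-→d10:-→d11:-→d12:-→d13:-→d14:-→d15:-→d16:H2  best=H2
  del 143.20.77.112/28 (clear depth 28)
  ? 6.66.46.25  path d0:H1→d1:-→d2:-→d3:-→d4:-→d5:-→d6:-→d7:-→d8:-→d9:-→d10:-→d11:-→d12:-→d13:-→d14:-→d15:-→d16:H2  best=H2
  add 143.20.0.0/14 -> H0 at depth 14
  add 143.20.77.112/28 -> H0 at depth 28

== LOOKUPS ==
["H2","H2","H2","H2","H2","H1","H2","H2","H2","H1","H1","H2","H1","H1","H1","H2","H2"]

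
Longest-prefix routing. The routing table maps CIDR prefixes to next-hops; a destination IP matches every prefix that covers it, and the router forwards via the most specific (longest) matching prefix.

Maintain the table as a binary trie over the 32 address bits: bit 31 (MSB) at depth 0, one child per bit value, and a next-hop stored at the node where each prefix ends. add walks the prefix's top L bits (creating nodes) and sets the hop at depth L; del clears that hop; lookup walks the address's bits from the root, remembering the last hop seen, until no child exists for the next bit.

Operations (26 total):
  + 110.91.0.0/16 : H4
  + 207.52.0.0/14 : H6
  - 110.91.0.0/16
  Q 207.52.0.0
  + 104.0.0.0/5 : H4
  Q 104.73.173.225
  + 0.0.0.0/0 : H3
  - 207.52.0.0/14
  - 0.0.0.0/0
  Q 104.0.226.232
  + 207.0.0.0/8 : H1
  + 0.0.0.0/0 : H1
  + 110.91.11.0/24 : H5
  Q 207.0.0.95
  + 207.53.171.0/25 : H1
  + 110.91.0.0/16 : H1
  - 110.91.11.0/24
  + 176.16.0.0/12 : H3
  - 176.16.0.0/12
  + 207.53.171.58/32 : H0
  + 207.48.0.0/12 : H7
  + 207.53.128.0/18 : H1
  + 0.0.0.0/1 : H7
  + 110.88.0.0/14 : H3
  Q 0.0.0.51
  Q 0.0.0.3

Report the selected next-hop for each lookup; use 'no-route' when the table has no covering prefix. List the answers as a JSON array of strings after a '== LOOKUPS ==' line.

Trace:
  add 110.91.0.0/16 -> H4 at depth 16
  add 207.52.0.0/14 -> H6 at depth 14
  - 110.91.0.0/16 clear@16
  lookup 207.52.0.0: bits 11001111001101 walk d0:-→d1:-→d2:-→d3:-→d4:-→d5:-→d6:-→d7:-→d8:-→d9:-→d10:-→d11:-→d12:-→d13:-→d14:H6 -> H6
  add 104.0.0.0/5 -> H4 at depth 5
  lookup 104.73.173.225: bits 01101 walk d0:-→d1:-→d2:-→d3:-→d4:-→d5:H4 -> H4
  add 0.0.0.0/0 -> H3 at depth 0
  - 207.52.0.0/14 clear@14
  - 0.0.0.0/0 clear@0
  lookup 104.0.226.232: bits 01101 walk d0:-→d1:-→d2:-→d3:-→d4:-→d5:H4 -> H4
  add 207.0.0.0/8 -> H1 at depth 8
  add 0.0.0.0/0 -> H1 at depth 0
  add 110.91.11.0/24 -> H5 at depth 24
  lookup 207.0.0.95: bits 1100111100 walk d0:H1→d1:-→d2:-→d3:-→d4:-→d5:-→d6:-→d7:-→d8:H1→d9:-→d10:- -> H1
  add 207.53.171.0/25 -> H1 at depth 25
  add 110.91.0.0/16 -> H1 at depth 16
  - 110.91.11.0/24 clear@24
  add 176.16.0.0/12 -> H3 at depth 12
  - 176.16.0.0/12 clear@12
  add 207.53.171.58/32 -> H0 at depth 32
  add 207.48.0.0/12 -> H7 at depth 12
  add 207.53.128.0/18 -> H1 at depth 18
  add 0.0.0.0/1 -> H7 at depth 1
  add 110.88.0.0/14 -> H3 at depth 14
  lookup 0.0.0.51: bits 0 walk d0:H1→d1:H7 -> H7
  lookup 0.0.0.3: bits 0 walk d0:H1→d1:H7 -> H7

== LOOKUPS ==
["H6","H4","H4","H1","H7","H7"]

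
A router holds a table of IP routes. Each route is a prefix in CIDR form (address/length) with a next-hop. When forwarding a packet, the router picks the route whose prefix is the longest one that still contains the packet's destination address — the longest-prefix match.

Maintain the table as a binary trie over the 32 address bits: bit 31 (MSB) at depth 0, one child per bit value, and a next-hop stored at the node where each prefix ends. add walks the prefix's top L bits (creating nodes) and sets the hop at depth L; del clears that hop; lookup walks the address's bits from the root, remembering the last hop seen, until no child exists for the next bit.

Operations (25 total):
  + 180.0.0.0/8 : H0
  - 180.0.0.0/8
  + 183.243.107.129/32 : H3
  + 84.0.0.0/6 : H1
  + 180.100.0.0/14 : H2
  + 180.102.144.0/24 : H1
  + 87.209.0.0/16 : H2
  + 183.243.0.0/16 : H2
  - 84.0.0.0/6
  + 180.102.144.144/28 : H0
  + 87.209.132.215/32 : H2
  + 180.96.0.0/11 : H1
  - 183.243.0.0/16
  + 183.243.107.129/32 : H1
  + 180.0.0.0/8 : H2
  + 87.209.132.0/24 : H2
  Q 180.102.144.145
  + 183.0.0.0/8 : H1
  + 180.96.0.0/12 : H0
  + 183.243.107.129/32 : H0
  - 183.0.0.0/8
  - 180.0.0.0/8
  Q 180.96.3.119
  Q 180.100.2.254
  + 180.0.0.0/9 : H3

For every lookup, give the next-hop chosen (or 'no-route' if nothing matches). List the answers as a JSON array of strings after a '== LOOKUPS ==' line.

Apply in order:
  add 180.0.0.0/8 -> H0 at depth 8
  - 180.0.0.0/8 clear@8
  add 183.243.107.129/32 -> H3 at depth 32
  add 84.0.0.0/6 -> H1 at depth 6
  add 180.100.0.0/14 -> H2 at depth 14
  add 180.102.144.0/24 -> H1 at depth 24
  add 87.209.0.0/16 -> H2 at depth 16
  add 183.243.0.0/16 -> H2 at depth 16
  - 84.0.0.0/6 clear@6
  add 180.102.144.144/28 -> H0 at depth 28
  add 87.209.132.215/32 -> H2 at depth 32
  add 180.96.0.0/11 -> H1 at depth 11
  - 183.243.0.0/16 clear@16
  add 183.243.107.129/32 -> H1 at depth 32
  add 180.0.0.0/8 -> H2 at depth 8
  add 87.209.132.0/24 -> H2 at depth 24
  lookup 180.102.144.145: bits 1011010001100110100100001001 walk d0:-→d1:-→d2:-→d3:-→d4:-→d5:-→d6:-→d7:-→d8:H2→d9:-→d10:-→d11:H1→d12:-→d13:-→d14:H2→d15:-→d16:-→d17:-→d18:-→d19:-→d20:-→d21:-→d22:-→d23:-→d24:H1→d25:-→d26:-→d27:-→d28:H0 -> H0
  add 183.0.0.0/8 -> H1 at depth 8
  add 180.96.0.0/12 -> H0 at depth 12
  add 183.243.107.129/32 -> H0 at depth 32
  - 183.0.0.0/8 clear@8
  - 180.0.0.0/8 clear@8
  lookup 180.96.3.119: bits 1011010001100 walk d0:-→d1:-→d2:-→d3:-→d4:-→d5:-→d6:-→d7:-→d8:-→d9:-→d10:-→d11:H1→d12:H0→d13:- -> H0
  lookup 180.100.2.254: bits 10110100011001 walk d0:-→d1:-→d2:-→d3:-→d4:-→d5:-→d6:-→d7:-→d8:-→d9:-→d10:-→d11:H1→d12:H0→d13:-→d14:H2 -> H2
  add 180.0.0.0/9 -> H3 at depth 9

== LOOKUPS ==
["H0","H0","H2"]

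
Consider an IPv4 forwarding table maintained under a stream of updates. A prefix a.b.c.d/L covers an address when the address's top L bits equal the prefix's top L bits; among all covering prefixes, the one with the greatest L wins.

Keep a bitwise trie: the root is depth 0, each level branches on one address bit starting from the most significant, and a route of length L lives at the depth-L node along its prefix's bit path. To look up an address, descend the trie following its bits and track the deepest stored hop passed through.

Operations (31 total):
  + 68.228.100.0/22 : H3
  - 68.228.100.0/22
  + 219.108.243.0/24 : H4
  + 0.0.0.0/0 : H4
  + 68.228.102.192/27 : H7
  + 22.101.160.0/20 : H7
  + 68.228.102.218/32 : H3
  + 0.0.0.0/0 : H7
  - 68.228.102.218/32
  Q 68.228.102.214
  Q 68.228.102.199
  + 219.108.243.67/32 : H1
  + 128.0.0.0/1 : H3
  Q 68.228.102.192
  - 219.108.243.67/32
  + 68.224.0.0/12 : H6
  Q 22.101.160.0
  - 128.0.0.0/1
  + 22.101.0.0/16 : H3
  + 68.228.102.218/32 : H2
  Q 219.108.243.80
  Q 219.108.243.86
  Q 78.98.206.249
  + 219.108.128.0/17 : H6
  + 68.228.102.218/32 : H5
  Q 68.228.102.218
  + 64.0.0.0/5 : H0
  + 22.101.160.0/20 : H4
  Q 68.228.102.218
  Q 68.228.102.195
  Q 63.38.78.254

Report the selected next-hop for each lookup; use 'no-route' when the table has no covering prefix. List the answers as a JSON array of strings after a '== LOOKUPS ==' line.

Process each operation:
  add 68.228.100.0/22 -> H3 at depth 22
  - 68.228.100.0/22 clear@22
  add 219.108.243.0/24 -> H4 at depth 24
  add 0.0.0.0/0 -> H4 at depth 0
  add 68.228.102.192/27 -> H7 at depth 27
  add 22.101.160.0/20 -> H7 at depth 20
  add 68.228.102.218/32 -> H3 at depth 32
  add 0.0.0.0/0 -> H7 at depth 0
  - 68.228.102.218/32 clear@32
  ? 68.228.102.214  path d0:H7→d1:-→d2:-→d3:-→d4:-→d5:-→d6:-→d7:-→d8:-→d9:-→d10:-→d11:-→d12:-→d13:-→d14:-→d15:-→d16:-→d17:-→d18:-→d19:-→d20:-→d21:-→d22:-→d23:-→d24:-→d25:-→d26:-→d27:H7→d28:-  best=H7
  ? 68.228.102.199  path d0:H7→d1:-→d2:-→d3:-→d4:-→d5:-→d6:-→d7:-→d8:-→d9:-→d10:-→d11:-→d12:-→d13:-→d14:-→d15:-→d16:-→d17:-→d18:-→d19:-→d20:-→d21:-→d22:-→d23:-→d24:-→d25:-→d26:-→d27:H7  best=H7
  add 219.108.243.67/32 -> H1 at depth 32
  add 128.0.0.0/1 -> H3 at depth 1
  ? 68.228.102.192  path d0:H7→d1:-→d2:-→d3:-→d4:-→d5:-→d6:-→d7:-→d8:-→d9:-→d10:-→d11:-→d12:-→d13:-→d14:-→d15:-→d16:-→d17:-→d18:-→d19:-→d20:-→d21:-→d22:-→d23:-→d24:-→d25:-→d26:-→d27:H7  best=H7
  - 219.108.243.67/32 clear@32
  add 68.224.0.0/12 -> H6 at depth 12
  ? 22.101.160.0  path d0:H7→d1:-→d2:-→d3:-→d4:-→d5:-→d6:-→d7:-→d8:-→d9:-→d10:-→d11:-→d12:-→d13:-→d14:-→d15:-→d16:-→d17:-→d18:-→d19:-→d20:H7  best=H7
  - 128.0.0.0/1 clear@1
  add 22.101.0.0/16 -> H3 at depth 16
  add 68.228.102.218/32 -> H2 at depth 32
  ? 219.108.243.80  path d0:H7→d1:-→d2:-→d3:-→d4:-→d5:-→d6:-→d7:-→d8:-→d9:-→d10:-→d11:-→d12:-→d13:-→d14:-→d15:-→d16:-→d17:-→d18:-→d19:-→d20:-→d21:-→d22:-→d23:-→d24:H4→d25:-→d26:-→d27:-  best=H4
  ? 219.108.243.86  path d0:H7→d1:-→d2:-→d3:-→d4:-→d5:-→d6:-→d7:-→d8:-→d9:-→d10:-→d11:-→d12:-→d13:-→d14:-→d15:-→d16:-→d17:-→d18:-→d19:-→d20:-→d21:-→d22:-→d23:-→d24:H4→d25:-→d26:-→d27:-  best=H4
  ? 78.98.206.249  path d0:H7→d1:-→d2:-→d3:-→d4:-  best=H7
  add 219.108.128.0/17 -> H6 at depth 17
  add 68.228.102.218/32 -> H5 at depth 32
  ? 68.228.102.218  path d0:H7→d1:-→d2:-→d3:-→d4:-→d5:-→d6:-→d7:-→d8:-→d9:-→d10:-→d11:-→d12:H6→d13:-→d14:-→d15:-→d16:-→d17:-→d18:-→d19:-→d20:-→d21:-→d22:-→d23:-→d24:-→d25:-→d26:-→d27:H7→d28:-→d29:-→d30:-→d31:-→d32:H5  best=H5
  add 64.0.0.0/5 -> H0 at depth 5
  add 22.101.160.0/20 -> H4 at depth 20
  ? 68.228.102.218  path d0:H7→d1:-→d2:-→d3:-→d4:-→d5:H0→d6:-→d7:-→d8:-→d9:-→d10:-→d11:-→d12:H6→d13:-→d14:-→d15:-→d16:-→d17:-→d18:-→d19:-→d20:-→d21:-→d22:-→d23:-→d24:-→d25:-→d26:-→d27:H7→d28:-→d29:-→d30:-→d31:-→d32:H5  best=H5
  ? 68.228.102.195  path d0:H7→d1:-→d2:-→d3:-→d4:-→d5:H0→d6:-→d7:-→d8:-→d9:-→d10:-→d11:-→d12:H6→d13:-→d14:-→d15:-→d16:-→d17:-→d18:-→d19:-→d20:-→d21:-→d22:-→d23:-→d24:-→d25:-→d26:-→d27:H7  best=H7
  ? 63.38.78.254  path d0:H7→d1:-→d2:-  best=H7

== LOOKUPS ==
["H7","H7","H7","H7","H4","H4","H7","H5","H5","H7","H7"]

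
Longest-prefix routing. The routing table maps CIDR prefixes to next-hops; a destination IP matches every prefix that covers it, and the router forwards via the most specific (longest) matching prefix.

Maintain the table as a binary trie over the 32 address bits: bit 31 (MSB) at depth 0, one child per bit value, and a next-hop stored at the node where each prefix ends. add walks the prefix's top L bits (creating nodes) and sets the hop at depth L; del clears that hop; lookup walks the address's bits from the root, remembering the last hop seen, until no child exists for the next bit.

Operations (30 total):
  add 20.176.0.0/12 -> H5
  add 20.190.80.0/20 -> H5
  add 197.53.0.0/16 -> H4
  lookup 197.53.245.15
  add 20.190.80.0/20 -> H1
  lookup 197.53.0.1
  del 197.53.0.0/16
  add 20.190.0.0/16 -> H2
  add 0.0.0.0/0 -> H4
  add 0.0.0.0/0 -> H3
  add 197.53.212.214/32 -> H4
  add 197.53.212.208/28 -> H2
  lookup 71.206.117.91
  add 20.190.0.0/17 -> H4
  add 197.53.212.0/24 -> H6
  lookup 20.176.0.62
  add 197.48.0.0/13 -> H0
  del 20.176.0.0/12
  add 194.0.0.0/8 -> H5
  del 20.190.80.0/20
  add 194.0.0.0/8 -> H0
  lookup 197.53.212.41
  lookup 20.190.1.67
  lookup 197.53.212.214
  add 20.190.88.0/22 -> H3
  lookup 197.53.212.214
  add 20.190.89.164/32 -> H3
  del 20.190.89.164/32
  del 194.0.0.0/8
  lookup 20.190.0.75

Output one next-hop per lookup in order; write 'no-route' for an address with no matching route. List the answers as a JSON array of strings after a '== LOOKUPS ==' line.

Trace:
  add 20.176.0.0/12 -> H5 at depth 12
  add 20.190.80.0/20 -> H5 at depth 20
  add 197.53.0.0/16 -> H4 at depth 16
  ? 197.53.245.15  path d0:-→d1:-→d2:-→d3:-→d4:-→d5:-→d6:-→d7:-→d8:-→d9:-→d10:-→d11:-→d12:-→d13:-→d14:-→d15:-→d16:H4  best=H4
  add 20.190.80.0/20 -> H1 at depth 20
  ? 197.53.0.1  path d0:-→d1:-→d2:-→d3:-→d4:-→d5:-→d6:-→d7:-→d8:-→d9:-→d10:-→d11:-→d12:-→d13:-→d14:-→d15:-→d16:H4  best=H4
  del 197.53.0.0/16 (clear depth 16)
  add 20.190.0.0/16 -> H2 at depth 16
  add 0.0.0.0/0 -> H4 at depth 0
  add 0.0.0.0/0 -> H3 at depth 0
  add 197.53.212.214/32 -> H4 at depth 32
  add 197.53.212.208/28 -> H2 at depth 28
  ? 71.206.117.91  path d0:H3→d1:-  best=H3
  add 20.190.0.0/17 -> H4 at depth 17
  add 197.53.212.0/24 -> H6 at depth 24
  ? 20.176.0.62  path d0:H3→d1:-→d2:-→d3:-→d4:-→d5:-→d6:-→d7:-→d8:-→d9:-→d10:-→d11:-→d12:H5  best=H5
  add 197.48.0.0/13 -> H0 at depth 13
  del 20.176.0.0/12 (clear depth 12)
  add 194.0.0.0/8 -> H5 at depth 8
  del 20.190.80.0/20 (clear depth 20)
  add 194.0.0.0/8 -> H0 at depth 8
  ? 197.53.212.41  path d0:H3→d1:-→d2:-→d3:-→d4:-→d5:-→d6:-→d7:-→d8:-→d9:-→d10:-→d11:-→d12:-→d13:H0→d14:-→d15:-→d16:-→d17:-→d18:-→d19:-→d20:-→d21:-→d22:-→d23:-→d24:H6  best=H6
  ? 20.190.1.67  path d0:H3→d1:-→d2:-→d3:-→d4:-→d5:-→d6:-→d7:-→d8:-→d9:-→d10:-→d11:-→d12:-→d13:-→d14:-→d15:-→d16:H2→d17:H4  best=H4
  ? 197.53.212.214  path d0:H3→d1:-→d2:-→d3:-→d4:-→d5:-→d6:-→d7:-→d8:-→d9:-→d10:-→d11:-→d12:-→d13:H0→d14:-→d15:-→d16:-→d17:-→d18:-→d19:-→d20:-→d21:-→d22:-→d23:-→d24:H6→d25:-→d26:-→d27:-→d28:H2→d29:-→d30:-→d31:-→d32:H4  best=H4
  add 20.190.88.0/22 -> H3 at depth 22
  ? 197.53.212.214  path d0:H3→d1:-→d2:-→d3:-→d4:-→d5:-→d6:-→d7:-→d8:-→d9:-→d10:-→d11:-→d12:-→d13:H0→d14:-→d15:-→d16:-→d17:-→d18:-→d19:-→d20:-→d21:-→d22:-→d23:-→d24:H6→d25:-→d26:-→d27:-→d28:H2→d29:-→d30:-→d31:-→d32:H4  best=H4
  add 20.190.89.164/32 -> H3 at depth 32
  del 20.190.89.164/32 (clear depth 32)
  del 194.0.0.0/8 (clear depth 8)
  ? 20.190.0.75  path d0:H3→d1:-→d2:-→d3:-→d4:-→d5:-→d6:-→d7:-→d8:-→d9:-→d10:-→d11:-→d12:-→d13:-→d14:-→d15:-→d16:H2→d17:H4  best=H4

== LOOKUPS ==
["H4","H4","H3","H5","H6","H4","H4","H4","H4"]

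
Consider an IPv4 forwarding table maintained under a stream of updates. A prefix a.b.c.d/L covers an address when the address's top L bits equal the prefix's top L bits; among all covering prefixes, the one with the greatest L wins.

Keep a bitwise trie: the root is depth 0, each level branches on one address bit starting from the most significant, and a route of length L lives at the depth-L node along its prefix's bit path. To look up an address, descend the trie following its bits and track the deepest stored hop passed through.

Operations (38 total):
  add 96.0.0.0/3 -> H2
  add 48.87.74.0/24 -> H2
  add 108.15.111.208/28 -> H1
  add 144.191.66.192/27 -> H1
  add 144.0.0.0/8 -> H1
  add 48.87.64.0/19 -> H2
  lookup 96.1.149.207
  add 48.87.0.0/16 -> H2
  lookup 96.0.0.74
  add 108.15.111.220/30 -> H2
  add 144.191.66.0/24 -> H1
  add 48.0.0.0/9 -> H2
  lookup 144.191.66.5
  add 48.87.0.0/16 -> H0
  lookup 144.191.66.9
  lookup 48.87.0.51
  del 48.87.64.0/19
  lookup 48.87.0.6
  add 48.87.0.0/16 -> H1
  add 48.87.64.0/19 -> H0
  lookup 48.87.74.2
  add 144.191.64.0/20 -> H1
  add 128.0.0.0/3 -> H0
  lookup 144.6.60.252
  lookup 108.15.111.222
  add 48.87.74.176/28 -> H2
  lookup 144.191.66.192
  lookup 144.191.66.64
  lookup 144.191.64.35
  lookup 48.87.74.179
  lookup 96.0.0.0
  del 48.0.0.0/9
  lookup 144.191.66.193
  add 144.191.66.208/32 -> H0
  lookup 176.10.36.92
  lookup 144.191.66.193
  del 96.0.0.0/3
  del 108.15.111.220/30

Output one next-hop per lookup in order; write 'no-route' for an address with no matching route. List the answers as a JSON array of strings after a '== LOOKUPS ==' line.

Trace:
  add 96.0.0.0/3 -> H2 at depth 3
  add 48.87.74.0/24 -> H2 at depth 24
  add 108.15.111.208/28 -> H1 at depth 28
  add 144.191.66.192/27 -> H1 at depth 27
  add 144.0.0.0/8 -> H1 at depth 8
  add 48.87.64.0/19 -> H2 at depth 19
  Q 96.1.149.207: descend 0110 ; hops seen [H2] ; pick H2
  add 48.87.0.0/16 -> H2 at depth 16
  Q 96.0.0.74: descend 0110 ; hops seen [H2] ; pick H2
  add 108.15.111.220/30 -> H2 at depth 30
  add 144.191.66.0/24 -> H1 at depth 24
  add 48.0.0.0/9 -> H2 at depth 9
  Q 144.191.66.5: descend 100100001011111101000010 ; hops seen [H1,H1] ; pick H1
  add 48.87.0.0/16 -> H0 at depth 16
  Q 144.191.66.9: descend 100100001011111101000010 ; hops seen [H1,H1] ; pick H1
  Q 48.87.0.51: descend 00110000010101110 ; hops seen [H2,H0] ; pick H0
  del 48.87.64.0/19 (clear depth 19)
  Q 48.87.0.6: descend 00110000010101110 ; hops seen [H2,H0] ; pick H0
  add 48.87.0.0/16 -> H1 at depth 16
  add 48.87.64.0/19 -> H0 at depth 19
  Q 48.87.74.2: descend 001100000101011101001010 ; hops seen [H2,H1,H0,H2] ; pick H2
  add 144.191.64.0/20 -> H1 at depth 20
  add 128.0.0.0/3 -> H0 at depth 3
  Q 144.6.60.252: descend 10010000 ; hops seen [H0,H1] ; pick H1
  Q 108.15.111.222: descend 011011000000111101101111110111 ; hops seen [H2,H1,H2] ; pick H2
  add 48.87.74.176/28 -> H2 at depth 28
  Q 144.191.66.192: descend 100100001011111101000010110 ; hops seen [H0,H1,H1,H1,H1] ; pick H1
  Q 144.191.66.64: descend 100100001011111101000010 ; hops seen [H0,H1,H1,H1] ; pick H1
  Q 144.191.64.35: descend 1001000010111111010000 ; hops seen [H0,H1,H1] ; pick H1
  Q 48.87.74.179: descend 0011000001010111010010101011 ; hops seen [H2,H1,H0,H2,H2] ; pick H2
  Q 96.0.0.0: descend 0110 ; hops seen [H2] ; pick H2
  del 48.0.0.0/9 (clear depth 9)
  Q 144.191.66.193: descend 100100001011111101000010110 ; hops seen [H0,H1,H1,H1,H1] ; pick H1
  add 144.191.66.208/32 -> H0 at depth 32
  Q 176.10.36.92: descend 10 ; hops seen [∅] ; pick no-route
  Q 144.191.66.193: descend 100100001011111101000010110 ; hops seen [H0,H1,H1,H1,H1] ; pick H1
  del 96.0.0.0/3 (clear depth 3)
  del 108.15.111.220/30 (clear depth 30)

== LOOKUPS ==
["H2","H2","H1","H1","H0","H0","H2","H1","H2","H1","H1","H1","H2","H2","H1","no-route","H1"]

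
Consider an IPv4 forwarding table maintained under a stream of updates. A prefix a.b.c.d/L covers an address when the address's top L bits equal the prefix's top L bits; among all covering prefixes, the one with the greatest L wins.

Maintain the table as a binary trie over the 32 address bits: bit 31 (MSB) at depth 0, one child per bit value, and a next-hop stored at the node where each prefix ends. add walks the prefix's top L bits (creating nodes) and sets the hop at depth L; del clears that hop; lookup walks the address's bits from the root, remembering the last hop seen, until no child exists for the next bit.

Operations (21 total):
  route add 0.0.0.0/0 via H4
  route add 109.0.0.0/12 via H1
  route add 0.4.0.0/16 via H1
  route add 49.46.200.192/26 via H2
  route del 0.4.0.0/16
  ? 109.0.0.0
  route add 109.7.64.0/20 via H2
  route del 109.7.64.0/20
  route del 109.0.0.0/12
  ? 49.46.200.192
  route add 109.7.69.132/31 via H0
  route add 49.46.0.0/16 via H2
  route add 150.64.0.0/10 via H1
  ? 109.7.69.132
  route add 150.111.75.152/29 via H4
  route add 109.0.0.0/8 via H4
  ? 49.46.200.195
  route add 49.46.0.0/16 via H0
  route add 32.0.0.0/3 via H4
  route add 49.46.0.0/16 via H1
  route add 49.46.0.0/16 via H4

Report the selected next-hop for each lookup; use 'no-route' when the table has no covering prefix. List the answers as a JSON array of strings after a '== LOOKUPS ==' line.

Process each operation:
  + 0.0.0.0/0 (H4) depth=0
  + 109.0.0.0/12 (H1) depth=12
  + 0.4.0.0/16 (H1) depth=16
  + 49.46.200.192/26 (H2) depth=26
  del 0.4.0.0/16 (clear depth 16)
  Q 109.0.0.0: descend 011011010000 ; hops seen [H4,H1] ; pick H1
  + 109.7.64.0/20 (H2) depth=20
  del 109.7.64.0/20 (clear depth 20)
  del 109.0.0.0/12 (clear depth 12)
  Q 49.46.200.192: descend 00110001001011101100100011 ; hops seen [H4,H2] ; pick H2
  + 109.7.69.132/31 (H0) depth=31
  + 49.46.0.0/16 (H2) depth=16
  + 150.64.0.0/10 (H1) depth=10
  Q 109.7.69.132: descend 0110110100000111010001011000010 ; hops seen [H4,H0] ; pick H0
  + 150.111.75.152/29 (H4) depth=29
  + 109.0.0.0/8 (H4) depth=8
  Q 49.46.200.195: descend 00110001001011101100100011 ; hops seen [H4,H2,H2] ; pick H2
  + 49.46.0.0/16 (H0) depth=16
  + 32.0.0.0/3 (H4) depth=3
  + 49.46.0.0/16 (H1) depth=16
  + 49.46.0.0/16 (H4) depth=16

== LOOKUPS ==
["H1","H2","H0","H2"]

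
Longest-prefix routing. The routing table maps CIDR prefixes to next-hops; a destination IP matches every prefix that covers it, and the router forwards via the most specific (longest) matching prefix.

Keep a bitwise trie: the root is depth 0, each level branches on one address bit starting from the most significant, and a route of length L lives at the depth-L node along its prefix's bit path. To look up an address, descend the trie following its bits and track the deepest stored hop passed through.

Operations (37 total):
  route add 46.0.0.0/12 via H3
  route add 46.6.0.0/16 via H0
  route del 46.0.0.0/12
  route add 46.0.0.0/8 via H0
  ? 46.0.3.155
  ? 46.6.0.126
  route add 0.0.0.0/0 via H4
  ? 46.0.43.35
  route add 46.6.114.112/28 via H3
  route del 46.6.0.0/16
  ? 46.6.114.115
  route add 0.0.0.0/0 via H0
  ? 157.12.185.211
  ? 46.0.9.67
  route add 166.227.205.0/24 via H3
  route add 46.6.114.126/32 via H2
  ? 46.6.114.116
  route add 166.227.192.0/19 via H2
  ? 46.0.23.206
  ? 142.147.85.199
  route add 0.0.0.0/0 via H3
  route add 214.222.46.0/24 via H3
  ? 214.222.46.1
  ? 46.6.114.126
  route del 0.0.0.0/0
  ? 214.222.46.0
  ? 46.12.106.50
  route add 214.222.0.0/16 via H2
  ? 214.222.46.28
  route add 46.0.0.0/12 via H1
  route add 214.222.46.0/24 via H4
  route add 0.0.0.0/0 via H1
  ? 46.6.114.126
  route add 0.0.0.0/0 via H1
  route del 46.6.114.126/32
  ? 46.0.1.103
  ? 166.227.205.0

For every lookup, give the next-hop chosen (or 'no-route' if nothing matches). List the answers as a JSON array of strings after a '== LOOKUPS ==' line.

Apply in order:
  add 46.0.0.0/12 -> H3 at depth 12
  add 46.6.0.0/16 -> H0 at depth 16
  - 46.0.0.0/12 clear@12
  add 46.0.0.0/8 -> H0 at depth 8
  Q 46.0.3.155: descend 0010111000000 ; hops seen [H0] ; pick H0
  Q 46.6.0.126: descend 0010111000000110 ; hops seen [H0,H0] ; pick H0
  add 0.0.0.0/0 -> H4 at depth 0
  Q 46.0.43.35: descend 0010111000000 ; hops seen [H4,H0] ; pick H0
  add 46.6.114.112/28 -> H3 at depth 28
  - 46.6.0.0/16 clear@16
  Q 46.6.114.115: descend 0010111000000110011100100111 ; hops seen [H4,H0,H3] ; pick H3
  add 0.0.0.0/0 -> H0 at depth 0
  Q 157.12.185.211: descend ε ; hops seen [H0] ; pick H0
  Q 46.0.9.67: descend 0010111000000 ; hops seen [H0,H0] ; pick H0
  add 166.227.205.0/24 -> H3 at depth 24
  add 46.6.114.126/32 -> H2 at depth 32
  Q 46.6.114.116: descend 0010111000000110011100100111 ; hops seen [H0,H0,H3] ; pick H3
  add 166.227.192.0/19 -> H2 at depth 19
  Q 46.0.23.206: descend 0010111000000 ; hops seen [H0,H0] ; pick H0
  Q 142.147.85.199: descend 10 ; hops seen [H0] ; pick H0
  add 0.0.0.0/0 -> H3 at depth 0
  add 214.222.46.0/24 -> H3 at depth 24
  Q 214.222.46.1: descend 110101101101111000101110 ; hops seen [H3,H3] ; pick H3
  Q 46.6.114.126: descend 00101110000001100111001001111110 ; hops seen [H3,H0,H3,H2] ; pick H2
  - 0.0.0.0/0 clear@0
  Q 214.222.46.0: descend 110101101101111000101110 ; hops seen [H3] ; pick H3
  Q 46.12.106.50: descend 001011100000 ; hops seen [H0] ; pick H0
  add 214.222.0.0/16 -> H2 at depth 16
  Q 214.222.46.28: descend 110101101101111000101110 ; hops seen [H2,H3] ; pick H3
  add 46.0.0.0/12 -> H1 at depth 12
  add 214.222.46.0/24 -> H4 at depth 24
  add 0.0.0.0/0 -> H1 at depth 0
  Q 46.6.114.126: descend 00101110000001100111001001111110 ; hops seen [H1,H0,H1,H3,H2] ; pick H2
  add 0.0.0.0/0 -> H1 at depth 0
  - 46.6.114.126/32 clear@32
  Q 46.0.1.103: descend 0010111000000 ; hops seen [H1,H0,H1] ; pick H1
  Q 166.227.205.0: descend 101001101110001111001101 ; hops seen [H1,H2,H3] ; pick H3

== LOOKUPS ==
["H0","H0","H0","H3","H0","H0","H3","H0","H0","H3","H2","H3","H0","H3","H2","H1","H3"]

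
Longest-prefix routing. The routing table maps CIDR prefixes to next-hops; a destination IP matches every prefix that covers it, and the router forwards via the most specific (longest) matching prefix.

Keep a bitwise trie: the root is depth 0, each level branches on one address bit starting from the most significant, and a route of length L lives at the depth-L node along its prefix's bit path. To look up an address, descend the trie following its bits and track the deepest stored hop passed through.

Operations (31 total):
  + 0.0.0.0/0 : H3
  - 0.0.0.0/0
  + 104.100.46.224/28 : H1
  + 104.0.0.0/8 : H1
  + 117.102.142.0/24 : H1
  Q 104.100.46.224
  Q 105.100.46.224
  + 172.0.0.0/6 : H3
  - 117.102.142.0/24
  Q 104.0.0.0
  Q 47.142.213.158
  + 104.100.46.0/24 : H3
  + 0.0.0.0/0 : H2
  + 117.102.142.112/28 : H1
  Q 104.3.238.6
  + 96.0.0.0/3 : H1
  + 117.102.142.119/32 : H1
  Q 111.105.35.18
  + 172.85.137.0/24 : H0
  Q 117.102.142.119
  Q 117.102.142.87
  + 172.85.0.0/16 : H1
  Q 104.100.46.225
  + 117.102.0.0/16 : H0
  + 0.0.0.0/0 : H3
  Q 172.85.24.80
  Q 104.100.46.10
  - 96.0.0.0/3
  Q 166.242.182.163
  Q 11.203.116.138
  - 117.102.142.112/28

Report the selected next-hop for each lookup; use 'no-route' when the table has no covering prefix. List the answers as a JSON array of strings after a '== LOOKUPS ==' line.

Trace:
  add 0.0.0.0/0 -> H3 at depth 0
  del 0.0.0.0/0 (clear depth 0)
  add 104.100.46.224/28 -> H1 at depth 28
  add 104.0.0.0/8 -> H1 at depth 8
  add 117.102.142.0/24 -> H1 at depth 24
  ? 104.100.46.224  path d0:-→d1:-→d2:-→d3:-→d4:-→d5:-→d6:-→d7:-→d8:H1→d9:-→d10:-→d11:-→d12:-→d13:-→d14:-→d15:-→d16:-→d17:-→d18:-→d19:-→d20:-→d21:-→d22:-→d23:-→d24:-→d25:-→d26:-→d27:-→d28:H1  best=H1
  ? 105.100.46.224  path d0:-→d1:-→d2:-→d3:-→d4:-→d5:-→d6:-→d7:-  best=no-route
  add 172.0.0.0/6 -> H3 at depth 6
  del 117.102.142.0/24 (clear depth 24)
  ? 104.0.0.0  path d0:-→d1:-→d2:-→d3:-→d4:-→d5:-→d6:-→d7:-→d8:H1→d9:-  best=H1
  ? 47.142.213.158  path d0:-→d1:-  best=no-route
  add 104.100.46.0/24 -> H3 at depth 24
  add 0.0.0.0/0 -> H2 at depth 0
  add 117.102.142.112/28 -> H1 at depth 28
  ? 104.3.238.6  path d0:H2→d1:-→d2:-→d3:-→d4:-→d5:-→d6:-→d7:-→d8:H1→d9:-  best=H1
  add 96.0.0.0/3 -> H1 at depth 3
  add 117.102.142.119/32 -> H1 at depth 32
  ? 111.105.35.18  path d0:H2→d1:-→d2:-→d3:H1→d4:-→d5:-  best=H1
  add 172.85.137.0/24 -> H0 at depth 24
  ? 117.102.142.119  path d0:H2→d1:-→d2:-→d3:H1→d4:-→d5:-→d6:-→d7:-→d8:-→d9:-→d10:-→d11:-→d12:-→d13:-→d14:-→d15:-→d16:-→d17:-→d18:-→d19:-→d20:-→d21:-→d22:-→d23:-→d24:-→d25:-→d26:-→d27:-→d28:H1→d29:-→d30:-→d31:-→d32:H1  best=H1
  ? 117.102.142.87  path d0:H2→d1:-→d2:-→d3:H1→d4:-→d5:-→d6:-→d7:-→d8:-→d9:-→d10:-→d11:-→d12:-→d13:-→d14:-→d15:-→d16:-→d17:-→d18:-→d19:-→d20:-→d21:-→d22:-→d23:-→d24:-→d25:-→d26:-  best=H1
  add 172.85.0.0/16 -> H1 at depth 16
  ? 104.100.46.225  path d0:H2→d1:-→d2:-→d3:H1→d4:-→d5:-→d6:-→d7:-→d8:H1→d9:-→d10:-→d11:-→d12:-→d13:-→d14:-→d15:-→d16:-→d17:-→d18:-→d19:-→d20:-→d21:-→d22:-→d23:-→d24:H3→d25:-→d26:-→d27:-→d28:H1  best=H1
  add 117.102.0.0/16 -> H0 at depth 16
  add 0.0.0.0/0 -> H3 at depth 0
  ? 172.85.24.80  path d0:H3→d1:-→d2:-→d3:-→d4:-→d5:-→d6:H3→d7:-→d8:-→d9:-→d10:-→d11:-→d12:-→d13:-→d14:-→d15:-→d16:H1  best=H1
  ? 104.100.46.10  path d0:H3→d1:-→d2:-→d3:H1→d4:-→d5:-→d6:-→d7:-→d8:H1→d9:-→d10:-→d11:-→d12:-→d13:-→d14:-→d15:-→d16:-→d17:-→d18:-→d19:-→d20:-→d21:-→d22:-→d23:-→d24:H3  best=H3
  del 96.0.0.0/3 (clear depth 3)
  ? 166.242.182.163  path d0:H3→d1:-→d2:-→d3:-→d4:-  best=H3
  ? 11.203.116.138  path d0:H3→d1:-  best=H3
  del 117.102.142.112/28 (clear depth 28)

== LOOKUPS ==
["H1","no-route","H1","no-route","H1","H1","H1","H1","H1","H1","H3","H3","H3"]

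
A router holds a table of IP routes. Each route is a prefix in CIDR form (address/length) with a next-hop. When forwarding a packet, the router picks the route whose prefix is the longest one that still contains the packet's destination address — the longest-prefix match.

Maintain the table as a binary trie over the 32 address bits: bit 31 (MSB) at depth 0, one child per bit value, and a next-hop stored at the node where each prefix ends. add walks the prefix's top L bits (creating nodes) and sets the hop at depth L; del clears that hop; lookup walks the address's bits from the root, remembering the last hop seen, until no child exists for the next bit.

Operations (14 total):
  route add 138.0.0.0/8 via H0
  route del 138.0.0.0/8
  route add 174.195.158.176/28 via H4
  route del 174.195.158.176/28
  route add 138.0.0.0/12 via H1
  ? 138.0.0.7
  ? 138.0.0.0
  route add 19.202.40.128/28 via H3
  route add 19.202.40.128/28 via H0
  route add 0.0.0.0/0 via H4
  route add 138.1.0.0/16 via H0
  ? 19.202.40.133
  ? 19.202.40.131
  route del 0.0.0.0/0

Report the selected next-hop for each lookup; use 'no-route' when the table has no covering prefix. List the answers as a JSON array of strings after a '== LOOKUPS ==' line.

Process each operation:
  + 138.0.0.0/8 (H0) depth=8
  del 138.0.0.0/8 (clear depth 8)
  + 174.195.158.176/28 (H4) depth=28
  del 174.195.158.176/28 (clear depth 28)
  + 138.0.0.0/12 (H1) depth=12
  Q 138.0.0.7: descend 100010100000 ; hops seen [H1] ; pick H1
  Q 138.0.0.0: descend 100010100000 ; hops seen [H1] ; pick H1
  + 19.202.40.128/28 (H3) depth=28
  + 19.202.40.128/28 (H0) depth=28
  + 0.0.0.0/0 (H4) depth=0
  + 138.1.0.0/16 (H0) depth=16
  Q 19.202.40.133: descend 0001001111001010001010001000 ; hops seen [H4,H0] ; pick H0
  Q 19.202.40.131: descend 0001001111001010001010001000 ; hops seen [H4,H0] ; pick H0
  del 0.0.0.0/0 (clear depth 0)

== LOOKUPS ==
["H1","H1","H0","H0"]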